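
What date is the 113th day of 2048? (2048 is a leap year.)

January has 31 days (113 − 31 = 82 remain).
February has 29 days (82 − 29 = 53 remain).
March has 31 days (53 − 31 = 22 remain).
22 into April → April 22.

April 22, 2048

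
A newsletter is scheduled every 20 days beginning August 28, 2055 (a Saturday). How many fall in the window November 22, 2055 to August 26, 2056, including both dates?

14

Occurrences land 20·i days after August 28, 2055 for i = 0, 1, 2, …
November 22, 2055 is 86 days after the start; 86 ÷ 20 = 4 remainder 6; since the remainder is 6, round up to i = 5. First occurrence in the window: #6 on December 6, 2055 (5×20 = 100 days in).
August 26, 2056 is 364 days after the start; 364 ÷ 20 = 18 remainder 4. Last occurrence in the window: #19 on August 22, 2056.
Occurrences #6 through #19: 14 in total.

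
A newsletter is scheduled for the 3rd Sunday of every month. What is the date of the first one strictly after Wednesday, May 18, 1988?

Jun 19, 1988

May 1988 starts on a Sunday; its first Sunday is the 1st, so the 3rd Sunday is the 15th — May 15, 1988.
That is not after May 18, 1988, so look at Jun 1988.
Jun 1988 starts on a Wednesday; its first Sunday is the 5th, so the 3rd Sunday is the 19th — Jun 19, 1988.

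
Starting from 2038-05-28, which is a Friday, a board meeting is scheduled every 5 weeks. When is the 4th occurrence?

The 4th occurrence is 3 intervals after the first: 3 × 35 = 105 days after 2038-05-28.
May has 31 days — 3 days to the end of May leaves 102.
June has 30 days (72 left).
July has 31 days (41 left).
August has 31 days (10 left).
10 days into September → 2038-09-10.

2038-09-10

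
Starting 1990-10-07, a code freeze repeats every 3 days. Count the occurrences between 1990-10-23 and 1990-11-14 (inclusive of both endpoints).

Occurrences land 3·i days after 1990-10-07 for i = 0, 1, 2, …
1990-10-23 is 16 days after the start; 16 ÷ 3 = 5 remainder 1; since the remainder is 1, round up to i = 6. First occurrence in the window: #7 on 1990-10-25 (6×3 = 18 days in).
1990-11-14 is 38 days after the start; 38 ÷ 3 = 12 remainder 2. Last occurrence in the window: #13 on 1990-11-12.
Occurrences #7 through #13: 7 in total.

7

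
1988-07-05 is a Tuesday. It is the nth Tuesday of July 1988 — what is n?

1st

Day 5 falls in week ⌈5/7⌉ of the month.
Days 1–7 hold the 1st Tuesday, 8–14 the 2nd, 15–21 the 3rd, 22–28 the 4th, 29–31 the 5th.
5 is in the range for the 1st.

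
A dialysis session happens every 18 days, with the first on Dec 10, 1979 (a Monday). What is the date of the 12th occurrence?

The 12th occurrence is 11 intervals after the first: 11 × 18 = 198 days after Dec 10, 1979.
Dec has 31 days — 21 days to the end of Dec leaves 177.
Jan has 31 days (146 left).
Feb has 29 days (117 left).
Mar has 31 days (86 left).
Apr has 30 days (56 left).
May has 31 days (25 left).
25 days into Jun → Jun 25, 1980.

Jun 25, 1980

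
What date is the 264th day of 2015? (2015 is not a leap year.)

Sep 21, 2015

Jan has 31 days (264 − 31 = 233 remain).
Feb has 28 days (233 − 28 = 205 remain).
Mar has 31 days (205 − 31 = 174 remain).
Apr has 30 days (174 − 30 = 144 remain).
May has 31 days (144 − 31 = 113 remain).
Jun has 30 days (113 − 30 = 83 remain).
Jul has 31 days (83 − 31 = 52 remain).
Aug has 31 days (52 − 31 = 21 remain).
21 into Sep → Sep 21.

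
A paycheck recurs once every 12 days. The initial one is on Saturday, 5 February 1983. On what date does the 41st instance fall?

The 41st occurrence is 40 intervals after the first: 40 × 12 = 480 days after 5 February 1983.
February has 28 days — 23 days to the end of February leaves 457.
From end of February to end of 1983 is 306 days (151 left).
January has 31 days (120 left).
February has 29 days (91 left).
March has 31 days (60 left).
April has 30 days (30 left).
30 days into May → 30 May 1984.

30 May 1984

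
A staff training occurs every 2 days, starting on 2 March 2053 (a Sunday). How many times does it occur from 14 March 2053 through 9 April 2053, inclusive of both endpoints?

14

Occurrences land 2·i days after 2 March 2053 for i = 0, 1, 2, …
14 March 2053 is 12 days after the start; 12 ÷ 2 = 6 remainder 0. First occurrence in the window: #7 on 14 March 2053 (6×2 = 12 days in).
9 April 2053 is 38 days after the start; 38 ÷ 2 = 19 remainder 0. Last occurrence in the window: #20 on 9 April 2053.
Occurrences #7 through #20: 14 in total.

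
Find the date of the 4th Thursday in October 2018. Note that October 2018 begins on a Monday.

October 2018 begins on a Monday, so the first Thursday is October 4 (3 days later).
The 4th Thursday is 3 weeks later: 4 + 21 = 25.

2018-10-25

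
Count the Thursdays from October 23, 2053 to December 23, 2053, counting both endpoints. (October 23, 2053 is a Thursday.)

October 23, 2053 is a Thursday; the first Thursday on or after it is October 23, 2053.
From October 23, 2053 to December 23, 2053: 8 + 30 + 23 = 61 days (rest of October, November, December).
61 ÷ 7 = 8 full weeks with remainder 5, so 8 more Thursdays after the first → 9.

9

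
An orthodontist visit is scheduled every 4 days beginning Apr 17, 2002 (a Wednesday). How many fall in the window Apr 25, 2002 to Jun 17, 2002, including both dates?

14

Occurrences land 4·i days after Apr 17, 2002 for i = 0, 1, 2, …
Apr 25, 2002 is 8 days after the start; 8 ÷ 4 = 2 remainder 0. First occurrence in the window: #3 on Apr 25, 2002 (2×4 = 8 days in).
Jun 17, 2002 is 61 days after the start; 61 ÷ 4 = 15 remainder 1. Last occurrence in the window: #16 on Jun 16, 2002.
Occurrences #3 through #16: 14 in total.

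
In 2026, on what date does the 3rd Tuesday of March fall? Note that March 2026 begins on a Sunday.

March 2026 begins on a Sunday, so the first Tuesday is March 3 (2 days later).
The 3rd Tuesday is 2 weeks later: 3 + 14 = 17.

2026-03-17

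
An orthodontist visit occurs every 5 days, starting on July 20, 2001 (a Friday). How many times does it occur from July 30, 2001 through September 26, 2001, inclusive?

12

Occurrences land 5·i days after July 20, 2001 for i = 0, 1, 2, …
July 30, 2001 is 10 days after the start; 10 ÷ 5 = 2 remainder 0. First occurrence in the window: #3 on July 30, 2001 (2×5 = 10 days in).
September 26, 2001 is 68 days after the start; 68 ÷ 5 = 13 remainder 3. Last occurrence in the window: #14 on September 23, 2001.
Occurrences #3 through #14: 12 in total.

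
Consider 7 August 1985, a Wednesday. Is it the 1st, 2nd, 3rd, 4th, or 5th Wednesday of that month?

Day 7 falls in week ⌈7/7⌉ of the month.
Days 1–7 hold the 1st Wednesday, 8–14 the 2nd, 15–21 the 3rd, 22–28 the 4th, 29–31 the 5th.
7 is in the range for the 1st.

1st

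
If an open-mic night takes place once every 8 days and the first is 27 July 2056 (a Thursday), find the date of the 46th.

The 46th occurrence is 45 intervals after the first: 45 × 8 = 360 days after 27 July 2056.
July has 31 days — 4 days to the end of July leaves 356.
August has 31 days (325 left).
September has 30 days (295 left).
October has 31 days (264 left).
November has 30 days (234 left).
December has 31 days (203 left).
January has 31 days (172 left).
February has 28 days (144 left).
March has 31 days (113 left).
April has 30 days (83 left).
May has 31 days (52 left).
June has 30 days (22 left).
22 days into July → 22 July 2057.

22 July 2057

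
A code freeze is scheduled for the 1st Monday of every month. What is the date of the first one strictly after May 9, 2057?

May 2057 starts on a Tuesday, so its 1st Monday is May 7, 2057 (6 days in).
That is not after May 9, 2057, so look at Jun 2057.
Jun 2057 starts on a Friday, so its 1st Monday is Jun 4, 2057 (3 days in).

Jun 4, 2057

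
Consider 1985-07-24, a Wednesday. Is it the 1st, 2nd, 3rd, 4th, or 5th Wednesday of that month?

4th

Day 24 falls in week ⌈24/7⌉ of the month.
Days 1–7 hold the 1st Wednesday, 8–14 the 2nd, 15–21 the 3rd, 22–28 the 4th, 29–31 the 5th.
24 is in the range for the 4th.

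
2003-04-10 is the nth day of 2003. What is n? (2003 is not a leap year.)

Days in months before April: 31 + 28 + 31 = 90.
Plus 10 days into April → day 100.

100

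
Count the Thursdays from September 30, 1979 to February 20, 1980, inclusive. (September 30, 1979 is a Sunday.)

September 30, 1979 is a Sunday; the first Thursday on or after it is October 4, 1979 (4 days later).
From October 4, 1979 to February 20, 1980: 27 + 30 + 31 + 31 + 20 = 139 days (rest of October, November, December, January, February).
139 ÷ 7 = 19 full weeks with remainder 6, so 19 more Thursdays after the first → 20.

20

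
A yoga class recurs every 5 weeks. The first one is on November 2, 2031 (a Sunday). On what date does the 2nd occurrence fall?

The 2nd occurrence is 1 interval after the first: 1 × 35 = 35 days after November 2, 2031.
November has 30 days — 28 days to the end of November leaves 7.
7 days into December → December 7, 2031.

December 7, 2031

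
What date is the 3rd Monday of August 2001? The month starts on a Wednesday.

August 2001 begins on a Wednesday, so the first Monday is August 6 (5 days later).
The 3rd Monday is 2 weeks later: 6 + 14 = 20.

August 20, 2001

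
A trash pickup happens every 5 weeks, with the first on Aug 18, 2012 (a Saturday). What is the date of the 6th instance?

The 6th occurrence is 5 intervals after the first: 5 × 35 = 175 days after Aug 18, 2012.
Aug has 31 days — 13 days to the end of Aug leaves 162.
Sep has 30 days (132 left).
Oct has 31 days (101 left).
Nov has 30 days (71 left).
Dec has 31 days (40 left).
Jan has 31 days (9 left).
9 days into Feb → Feb 9, 2013.

Feb 9, 2013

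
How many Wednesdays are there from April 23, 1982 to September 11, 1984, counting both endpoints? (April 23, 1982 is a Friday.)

124

April 23, 1982 is a Friday; the first Wednesday on or after it is April 28, 1982 (5 days later).
From April 28, 1982 to September 11, 1984: 247 + 365 + 255 = 867 days (rest of 1982, 1983, to September 11, 1984 in 1984).
867 ÷ 7 = 123 full weeks with remainder 6, so 123 more Wednesdays after the first → 124.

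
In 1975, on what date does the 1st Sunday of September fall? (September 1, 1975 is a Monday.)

September 7, 1975

September 1975 begins on a Monday, so the first Sunday is September 7 (6 days later).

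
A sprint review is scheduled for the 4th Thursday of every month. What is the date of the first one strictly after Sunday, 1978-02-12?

February 1978 starts on a Wednesday; its first Thursday is the 2nd, so the 4th Thursday is the 23rd — 1978-02-23.
1978-02-23 is after 1978-02-12, so that is the next one.

1978-02-23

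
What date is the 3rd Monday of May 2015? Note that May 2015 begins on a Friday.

2015-05-18

May 2015 begins on a Friday, so the first Monday is May 4 (3 days later).
The 3rd Monday is 2 weeks later: 4 + 14 = 18.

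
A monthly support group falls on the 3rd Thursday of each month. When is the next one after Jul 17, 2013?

Jul 2013 starts on a Monday; its first Thursday is the 4th, so the 3rd Thursday is the 18th — Jul 18, 2013.
Jul 18, 2013 is after Jul 17, 2013, so that is the next one.

Jul 18, 2013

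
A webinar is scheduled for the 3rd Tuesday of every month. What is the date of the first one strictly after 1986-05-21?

May 1986 starts on a Thursday; its first Tuesday is the 6th, so the 3rd Tuesday is the 20th — 1986-05-20.
That is not after 1986-05-21, so look at June 1986.
June 1986 starts on a Sunday; its first Tuesday is the 3rd, so the 3rd Tuesday is the 17th — 1986-06-17.

1986-06-17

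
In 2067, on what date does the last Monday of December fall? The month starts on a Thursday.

2067-12-26

December 2067 begins on a Thursday, so the first Monday is December 5 (4 days later).
December 2067 has 31 days. Adding weeks: 5, 12, 19, 26 — the last one ≤ 31 is the 26th.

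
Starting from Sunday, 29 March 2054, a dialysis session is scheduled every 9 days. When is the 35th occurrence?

29 January 2055

The 35th occurrence is 34 intervals after the first: 34 × 9 = 306 days after 29 March 2054.
March has 31 days — 2 days to the end of March leaves 304.
April has 30 days (274 left).
May has 31 days (243 left).
June has 30 days (213 left).
July has 31 days (182 left).
August has 31 days (151 left).
September has 30 days (121 left).
October has 31 days (90 left).
November has 30 days (60 left).
December has 31 days (29 left).
29 days into January → 29 January 2055.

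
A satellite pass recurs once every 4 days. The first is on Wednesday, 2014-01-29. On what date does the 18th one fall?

The 18th occurrence is 17 intervals after the first: 17 × 4 = 68 days after 2014-01-29.
January has 31 days — 2 days to the end of January leaves 66.
February has 28 days (38 left).
March has 31 days (7 left).
7 days into April → 2014-04-07.

2014-04-07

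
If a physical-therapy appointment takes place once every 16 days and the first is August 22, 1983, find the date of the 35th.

The 35th occurrence is 34 intervals after the first: 34 × 16 = 544 days after August 22, 1983.
August has 31 days — 9 days to the end of August leaves 535.
From end of August to end of 1983 is 122 days (413 left).
1984 has 366 days (47 left).
January has 31 days (16 left).
16 days into February → February 16, 1985.

February 16, 1985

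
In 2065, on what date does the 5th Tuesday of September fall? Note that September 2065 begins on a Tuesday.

September 2065 begins on a Tuesday, so the first Tuesday is September 1.
The 5th Tuesday is 4 weeks later: 1 + 28 = 29.

2065-09-29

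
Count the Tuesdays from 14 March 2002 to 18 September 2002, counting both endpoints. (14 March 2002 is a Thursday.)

27

14 March 2002 is a Thursday; the first Tuesday on or after it is 19 March 2002 (5 days later).
From 19 March 2002 to 18 September 2002: 12 + 30 + 31 + 30 + 31 + 31 + 18 = 183 days (rest of March, April, May, June, July, August, September).
183 ÷ 7 = 26 full weeks with remainder 1, so 26 more Tuesdays after the first → 27.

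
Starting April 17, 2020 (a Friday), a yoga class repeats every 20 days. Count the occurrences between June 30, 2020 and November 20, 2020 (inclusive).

Occurrences land 20·i days after April 17, 2020 for i = 0, 1, 2, …
June 30, 2020 is 74 days after the start; 74 ÷ 20 = 3 remainder 14; since the remainder is 14, round up to i = 4. First occurrence in the window: #5 on July 6, 2020 (4×20 = 80 days in).
November 20, 2020 is 217 days after the start; 217 ÷ 20 = 10 remainder 17. Last occurrence in the window: #11 on November 3, 2020.
Occurrences #5 through #11: 7 in total.

7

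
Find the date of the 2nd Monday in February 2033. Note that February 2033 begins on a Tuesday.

February 2033 begins on a Tuesday, so the first Monday is February 7 (6 days later).
The 2nd Monday is 1 weeks later: 7 + 7 = 14.

February 14, 2033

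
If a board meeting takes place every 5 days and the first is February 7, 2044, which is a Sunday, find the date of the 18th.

May 2, 2044

The 18th occurrence is 17 intervals after the first: 17 × 5 = 85 days after February 7, 2044.
February has 29 days — 22 days to the end of February leaves 63.
March has 31 days (32 left).
April has 30 days (2 left).
2 days into May → May 2, 2044.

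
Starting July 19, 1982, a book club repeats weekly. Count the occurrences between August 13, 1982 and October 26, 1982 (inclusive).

11

Occurrences land 7·i days after July 19, 1982 for i = 0, 1, 2, …
August 13, 1982 is 25 days after the start; 25 ÷ 7 = 3 remainder 4; since the remainder is 4, round up to i = 4. First occurrence in the window: #5 on August 16, 1982 (4×7 = 28 days in).
October 26, 1982 is 99 days after the start; 99 ÷ 7 = 14 remainder 1. Last occurrence in the window: #15 on October 25, 1982.
Occurrences #5 through #15: 11 in total.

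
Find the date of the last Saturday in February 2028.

February 26, 2028

The first Saturday of February 2028 is February 5.
February 2028 has 29 days. Adding weeks: 5, 12, 19, 26 — the last one ≤ 29 is the 26th.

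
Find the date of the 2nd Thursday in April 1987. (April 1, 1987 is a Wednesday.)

April 9, 1987

April 1987 begins on a Wednesday, so the first Thursday is April 2 (1 day later).
The 2nd Thursday is 1 weeks later: 2 + 7 = 9.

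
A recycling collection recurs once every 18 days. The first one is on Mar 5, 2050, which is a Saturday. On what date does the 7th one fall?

Jun 21, 2050

The 7th occurrence is 6 intervals after the first: 6 × 18 = 108 days after Mar 5, 2050.
Mar has 31 days — 26 days to the end of Mar leaves 82.
Apr has 30 days (52 left).
May has 31 days (21 left).
21 days into Jun → Jun 21, 2050.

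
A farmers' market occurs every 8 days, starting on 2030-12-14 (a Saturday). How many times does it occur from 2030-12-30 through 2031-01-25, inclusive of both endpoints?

Occurrences land 8·i days after 2030-12-14 for i = 0, 1, 2, …
2030-12-30 is 16 days after the start; 16 ÷ 8 = 2 remainder 0. First occurrence in the window: #3 on 2030-12-30 (2×8 = 16 days in).
2031-01-25 is 42 days after the start; 42 ÷ 8 = 5 remainder 2. Last occurrence in the window: #6 on 2031-01-23.
Occurrences #3 through #6: 4 in total.

4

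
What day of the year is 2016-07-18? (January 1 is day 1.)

200

Days in months before July: 31 + 29 + 31 + 30 + 31 + 30 = 182.
Plus 18 days into July → day 200.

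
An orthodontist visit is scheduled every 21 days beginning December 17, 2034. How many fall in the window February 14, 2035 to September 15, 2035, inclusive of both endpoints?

10

Occurrences land 21·i days after December 17, 2034 for i = 0, 1, 2, …
February 14, 2035 is 59 days after the start; 59 ÷ 21 = 2 remainder 17; since the remainder is 17, round up to i = 3. First occurrence in the window: #4 on February 18, 2035 (3×21 = 63 days in).
September 15, 2035 is 272 days after the start; 272 ÷ 21 = 12 remainder 20. Last occurrence in the window: #13 on August 26, 2035.
Occurrences #4 through #13: 10 in total.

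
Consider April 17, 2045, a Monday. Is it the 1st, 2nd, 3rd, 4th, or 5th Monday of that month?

3rd

Day 17 falls in week ⌈17/7⌉ of the month.
Days 1–7 hold the 1st Monday, 8–14 the 2nd, 15–21 the 3rd, 22–28 the 4th, 29–31 the 5th.
17 is in the range for the 3rd.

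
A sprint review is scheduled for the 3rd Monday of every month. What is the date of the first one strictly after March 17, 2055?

March 2055 starts on a Monday; its first Monday is the 1st, so the 3rd Monday is the 15th — March 15, 2055.
That is not after March 17, 2055, so look at April 2055.
April 2055 starts on a Thursday; its first Monday is the 5th, so the 3rd Monday is the 19th — April 19, 2055.

April 19, 2055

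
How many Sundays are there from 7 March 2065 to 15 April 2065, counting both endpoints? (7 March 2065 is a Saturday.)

7 March 2065 is a Saturday; the first Sunday on or after it is 8 March 2065 (1 day later).
From 8 March 2065 to 15 April 2065: 23 + 15 = 38 days (rest of March, April).
38 ÷ 7 = 5 full weeks with remainder 3, so 5 more Sundays after the first → 6.

6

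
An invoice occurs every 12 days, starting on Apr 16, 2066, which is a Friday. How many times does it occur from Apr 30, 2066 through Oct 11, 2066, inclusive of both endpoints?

13

Occurrences land 12·i days after Apr 16, 2066 for i = 0, 1, 2, …
Apr 30, 2066 is 14 days after the start; 14 ÷ 12 = 1 remainder 2; since the remainder is 2, round up to i = 2. First occurrence in the window: #3 on May 10, 2066 (2×12 = 24 days in).
Oct 11, 2066 is 178 days after the start; 178 ÷ 12 = 14 remainder 10. Last occurrence in the window: #15 on Oct 1, 2066.
Occurrences #3 through #15: 13 in total.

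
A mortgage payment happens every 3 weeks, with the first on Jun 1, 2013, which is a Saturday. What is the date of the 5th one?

Aug 24, 2013

The 5th occurrence is 4 intervals after the first: 4 × 21 = 84 days after Jun 1, 2013.
Jun has 30 days — 29 days to the end of Jun leaves 55.
Jul has 31 days (24 left).
24 days into Aug → Aug 24, 2013.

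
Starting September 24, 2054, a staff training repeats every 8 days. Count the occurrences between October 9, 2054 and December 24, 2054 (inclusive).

10

Occurrences land 8·i days after September 24, 2054 for i = 0, 1, 2, …
October 9, 2054 is 15 days after the start; 15 ÷ 8 = 1 remainder 7; since the remainder is 7, round up to i = 2. First occurrence in the window: #3 on October 10, 2054 (2×8 = 16 days in).
December 24, 2054 is 91 days after the start; 91 ÷ 8 = 11 remainder 3. Last occurrence in the window: #12 on December 21, 2054.
Occurrences #3 through #12: 10 in total.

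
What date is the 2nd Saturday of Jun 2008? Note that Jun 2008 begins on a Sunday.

Jun 14, 2008

Jun 2008 begins on a Sunday, so the first Saturday is Jun 7 (6 days later).
The 2nd Saturday is 1 weeks later: 7 + 7 = 14.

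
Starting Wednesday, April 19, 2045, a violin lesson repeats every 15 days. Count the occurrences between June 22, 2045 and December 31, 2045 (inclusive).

Occurrences land 15·i days after April 19, 2045 for i = 0, 1, 2, …
June 22, 2045 is 64 days after the start; 64 ÷ 15 = 4 remainder 4; since the remainder is 4, round up to i = 5. First occurrence in the window: #6 on July 3, 2045 (5×15 = 75 days in).
December 31, 2045 is 256 days after the start; 256 ÷ 15 = 17 remainder 1. Last occurrence in the window: #18 on December 30, 2045.
Occurrences #6 through #18: 13 in total.

13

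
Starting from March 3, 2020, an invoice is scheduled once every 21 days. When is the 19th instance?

The 19th occurrence is 18 intervals after the first: 18 × 21 = 378 days after March 3, 2020.
March has 31 days — 28 days to the end of March leaves 350.
April has 30 days (320 left).
May has 31 days (289 left).
June has 30 days (259 left).
July has 31 days (228 left).
August has 31 days (197 left).
September has 30 days (167 left).
October has 31 days (136 left).
November has 30 days (106 left).
December has 31 days (75 left).
January has 31 days (44 left).
February has 28 days (16 left).
16 days into March → March 16, 2021.

March 16, 2021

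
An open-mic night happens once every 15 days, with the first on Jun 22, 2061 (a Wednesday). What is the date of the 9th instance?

Oct 20, 2061

The 9th occurrence is 8 intervals after the first: 8 × 15 = 120 days after Jun 22, 2061.
Jun has 30 days — 8 days to the end of Jun leaves 112.
Jul has 31 days (81 left).
Aug has 31 days (50 left).
Sep has 30 days (20 left).
20 days into Oct → Oct 20, 2061.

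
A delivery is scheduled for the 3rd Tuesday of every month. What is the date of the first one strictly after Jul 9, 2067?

Jul 2067 starts on a Friday; its first Tuesday is the 5th, so the 3rd Tuesday is the 19th — Jul 19, 2067.
Jul 19, 2067 is after Jul 9, 2067, so that is the next one.

Jul 19, 2067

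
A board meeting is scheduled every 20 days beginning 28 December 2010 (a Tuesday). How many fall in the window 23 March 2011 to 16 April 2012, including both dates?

Occurrences land 20·i days after 28 December 2010 for i = 0, 1, 2, …
23 March 2011 is 85 days after the start; 85 ÷ 20 = 4 remainder 5; since the remainder is 5, round up to i = 5. First occurrence in the window: #6 on 7 April 2011 (5×20 = 100 days in).
16 April 2012 is 475 days after the start; 475 ÷ 20 = 23 remainder 15. Last occurrence in the window: #24 on 1 April 2012.
Occurrences #6 through #24: 19 in total.

19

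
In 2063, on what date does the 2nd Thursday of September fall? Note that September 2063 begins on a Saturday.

13 September 2063

September 2063 begins on a Saturday, so the first Thursday is September 6 (5 days later).
The 2nd Thursday is 1 weeks later: 6 + 7 = 13.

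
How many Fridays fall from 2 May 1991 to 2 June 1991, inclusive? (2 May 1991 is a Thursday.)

2 May 1991 is a Thursday; the first Friday on or after it is 3 May 1991 (1 day later).
From 3 May 1991 to 2 June 1991: 28 + 2 = 30 days (rest of May, June).
30 ÷ 7 = 4 full weeks with remainder 2, so 4 more Fridays after the first → 5.

5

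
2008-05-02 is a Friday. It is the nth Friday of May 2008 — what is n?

1st

Day 2 falls in week ⌈2/7⌉ of the month.
Days 1–7 hold the 1st Friday, 8–14 the 2nd, 15–21 the 3rd, 22–28 the 4th, 29–31 the 5th.
2 is in the range for the 1st.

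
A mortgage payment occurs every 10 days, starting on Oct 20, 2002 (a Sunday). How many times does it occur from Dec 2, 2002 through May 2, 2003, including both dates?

Occurrences land 10·i days after Oct 20, 2002 for i = 0, 1, 2, …
Dec 2, 2002 is 43 days after the start; 43 ÷ 10 = 4 remainder 3; since the remainder is 3, round up to i = 5. First occurrence in the window: #6 on Dec 9, 2002 (5×10 = 50 days in).
May 2, 2003 is 194 days after the start; 194 ÷ 10 = 19 remainder 4. Last occurrence in the window: #20 on Apr 28, 2003.
Occurrences #6 through #20: 15 in total.

15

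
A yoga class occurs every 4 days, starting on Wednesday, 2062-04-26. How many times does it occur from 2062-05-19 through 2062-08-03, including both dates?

19

Occurrences land 4·i days after 2062-04-26 for i = 0, 1, 2, …
2062-05-19 is 23 days after the start; 23 ÷ 4 = 5 remainder 3; since the remainder is 3, round up to i = 6. First occurrence in the window: #7 on 2062-05-20 (6×4 = 24 days in).
2062-08-03 is 99 days after the start; 99 ÷ 4 = 24 remainder 3. Last occurrence in the window: #25 on 2062-07-31.
Occurrences #7 through #25: 19 in total.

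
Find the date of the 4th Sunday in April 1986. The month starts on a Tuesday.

1986-04-27

April 1986 begins on a Tuesday, so the first Sunday is April 6 (5 days later).
The 4th Sunday is 3 weeks later: 6 + 21 = 27.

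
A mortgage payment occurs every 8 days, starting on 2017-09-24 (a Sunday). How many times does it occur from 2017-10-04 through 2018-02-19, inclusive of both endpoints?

Occurrences land 8·i days after 2017-09-24 for i = 0, 1, 2, …
2017-10-04 is 10 days after the start; 10 ÷ 8 = 1 remainder 2; since the remainder is 2, round up to i = 2. First occurrence in the window: #3 on 2017-10-10 (2×8 = 16 days in).
2018-02-19 is 148 days after the start; 148 ÷ 8 = 18 remainder 4. Last occurrence in the window: #19 on 2018-02-15.
Occurrences #3 through #19: 17 in total.

17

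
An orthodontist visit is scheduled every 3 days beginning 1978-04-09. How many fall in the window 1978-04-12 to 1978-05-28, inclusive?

16

Occurrences land 3·i days after 1978-04-09 for i = 0, 1, 2, …
1978-04-12 is 3 days after the start; 3 ÷ 3 = 1 remainder 0. First occurrence in the window: #2 on 1978-04-12 (1×3 = 3 days in).
1978-05-28 is 49 days after the start; 49 ÷ 3 = 16 remainder 1. Last occurrence in the window: #17 on 1978-05-27.
Occurrences #2 through #17: 16 in total.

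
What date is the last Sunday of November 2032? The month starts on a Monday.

November 2032 begins on a Monday, so the first Sunday is November 7 (6 days later).
November 2032 has 30 days. Adding weeks: 7, 14, 21, 28 — the last one ≤ 30 is the 28th.

2032-11-28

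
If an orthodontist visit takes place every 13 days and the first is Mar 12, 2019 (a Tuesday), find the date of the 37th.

Jun 22, 2020

The 37th occurrence is 36 intervals after the first: 36 × 13 = 468 days after Mar 12, 2019.
Mar has 31 days — 19 days to the end of Mar leaves 449.
From end of Mar to end of 2019 is 275 days (174 left).
Jan has 31 days (143 left).
Feb has 29 days (114 left).
Mar has 31 days (83 left).
Apr has 30 days (53 left).
May has 31 days (22 left).
22 days into Jun → Jun 22, 2020.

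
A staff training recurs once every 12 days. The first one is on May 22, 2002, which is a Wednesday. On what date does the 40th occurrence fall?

Sep 2, 2003

The 40th occurrence is 39 intervals after the first: 39 × 12 = 468 days after May 22, 2002.
May has 31 days — 9 days to the end of May leaves 459.
From end of May to end of 2002 is 214 days (245 left).
Jan has 31 days (214 left).
Feb has 28 days (186 left).
Mar has 31 days (155 left).
Apr has 30 days (125 left).
May has 31 days (94 left).
Jun has 30 days (64 left).
Jul has 31 days (33 left).
Aug has 31 days (2 left).
2 days into Sep → Sep 2, 2003.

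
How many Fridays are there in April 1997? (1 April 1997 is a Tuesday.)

1 April 1997 is a Tuesday; the first Friday on or after it is 4 April 1997 (3 days later).
From 4 April 1997 to 30 April 1997 is 30 − 4 = 26 days.
26 ÷ 7 = 3 full weeks with remainder 5, so 3 more Fridays after the first → 4.

4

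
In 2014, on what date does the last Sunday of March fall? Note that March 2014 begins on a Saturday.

March 2014 begins on a Saturday, so the first Sunday is March 2 (1 day later).
March 2014 has 31 days. Adding weeks: 2, 9, 16, 23, 30 — the last one ≤ 31 is the 30th.

March 30, 2014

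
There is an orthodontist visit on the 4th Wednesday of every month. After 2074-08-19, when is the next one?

2074-08-22

August 2074 starts on a Wednesday; its first Wednesday is the 1st, so the 4th Wednesday is the 22nd — 2074-08-22.
2074-08-22 is after 2074-08-19, so that is the next one.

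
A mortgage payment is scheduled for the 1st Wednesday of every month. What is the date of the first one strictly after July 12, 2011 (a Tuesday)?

August 3, 2011

July 2011 starts on a Friday, so its 1st Wednesday is July 6, 2011 (5 days in).
That is not after July 12, 2011, so look at August 2011.
August 2011 starts on a Monday, so its 1st Wednesday is August 3, 2011 (2 days in).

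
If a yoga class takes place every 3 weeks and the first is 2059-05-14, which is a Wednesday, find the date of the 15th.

2060-03-03

The 15th occurrence is 14 intervals after the first: 14 × 21 = 294 days after 2059-05-14.
May has 31 days — 17 days to the end of May leaves 277.
June has 30 days (247 left).
July has 31 days (216 left).
August has 31 days (185 left).
September has 30 days (155 left).
October has 31 days (124 left).
November has 30 days (94 left).
December has 31 days (63 left).
January has 31 days (32 left).
February has 29 days (3 left).
3 days into March → 2060-03-03.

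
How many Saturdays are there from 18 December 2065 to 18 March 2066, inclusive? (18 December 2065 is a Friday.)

18 December 2065 is a Friday; the first Saturday on or after it is 19 December 2065 (1 day later).
From 19 December 2065 to 18 March 2066: 12 + 31 + 28 + 18 = 89 days (rest of December, January, February, March).
89 ÷ 7 = 12 full weeks with remainder 5, so 12 more Saturdays after the first → 13.

13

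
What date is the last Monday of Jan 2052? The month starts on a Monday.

Jan 2052 begins on a Monday, so the first Monday is Jan 1.
Jan 2052 has 31 days. Adding weeks: 1, 8, 15, 22, 29 — the last one ≤ 31 is the 29th.

Jan 29, 2052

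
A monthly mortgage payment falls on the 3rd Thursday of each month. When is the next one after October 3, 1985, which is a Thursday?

October 1985 starts on a Tuesday; its first Thursday is the 3rd, so the 3rd Thursday is the 17th — October 17, 1985.
October 17, 1985 is after October 3, 1985, so that is the next one.

October 17, 1985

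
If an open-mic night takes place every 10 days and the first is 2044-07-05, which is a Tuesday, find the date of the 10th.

The 10th occurrence is 9 intervals after the first: 9 × 10 = 90 days after 2044-07-05.
July has 31 days — 26 days to the end of July leaves 64.
August has 31 days (33 left).
September has 30 days (3 left).
3 days into October → 2044-10-03.

2044-10-03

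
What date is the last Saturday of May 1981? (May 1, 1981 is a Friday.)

May 1981 begins on a Friday, so the first Saturday is May 2 (1 day later).
May 1981 has 31 days. Adding weeks: 2, 9, 16, 23, 30 — the last one ≤ 31 is the 30th.

30 May 1981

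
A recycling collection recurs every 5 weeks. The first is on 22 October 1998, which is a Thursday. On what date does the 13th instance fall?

16 December 1999

The 13th occurrence is 12 intervals after the first: 12 × 35 = 420 days after 22 October 1998.
October has 31 days — 9 days to the end of October leaves 411.
From end of October to end of 1998 is 61 days (350 left).
January has 31 days (319 left).
February has 28 days (291 left).
March has 31 days (260 left).
April has 30 days (230 left).
May has 31 days (199 left).
June has 30 days (169 left).
July has 31 days (138 left).
August has 31 days (107 left).
September has 30 days (77 left).
October has 31 days (46 left).
November has 30 days (16 left).
16 days into December → 16 December 1999.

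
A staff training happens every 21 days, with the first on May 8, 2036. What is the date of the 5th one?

Jul 31, 2036

The 5th occurrence is 4 intervals after the first: 4 × 21 = 84 days after May 8, 2036.
May has 31 days — 23 days to the end of May leaves 61.
Jun has 30 days (31 left).
31 days into Jul → Jul 31, 2036.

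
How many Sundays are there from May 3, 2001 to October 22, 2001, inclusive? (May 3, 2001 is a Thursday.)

May 3, 2001 is a Thursday; the first Sunday on or after it is May 6, 2001 (3 days later).
From May 6, 2001 to October 22, 2001: 25 + 30 + 31 + 31 + 30 + 22 = 169 days (rest of May, June, July, August, September, October).
169 ÷ 7 = 24 full weeks with remainder 1, so 24 more Sundays after the first → 25.

25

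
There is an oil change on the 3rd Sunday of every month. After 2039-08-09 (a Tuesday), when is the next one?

2039-08-21

August 2039 starts on a Monday; its first Sunday is the 7th, so the 3rd Sunday is the 21st — 2039-08-21.
2039-08-21 is after 2039-08-09, so that is the next one.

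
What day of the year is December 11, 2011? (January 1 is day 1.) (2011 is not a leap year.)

Days in months before December: 31 + 28 + 31 + 30 + 31 + 30 + 31 + 31 + 30 + 31 + 30 = 334.
Plus 11 days into December → day 345.

345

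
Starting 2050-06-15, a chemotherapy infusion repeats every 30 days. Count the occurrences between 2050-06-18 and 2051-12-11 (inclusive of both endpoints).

18

Occurrences land 30·i days after 2050-06-15 for i = 0, 1, 2, …
2050-06-18 is 3 days after the start; 3 ÷ 30 = 0 remainder 3; since the remainder is 3, round up to i = 1. First occurrence in the window: #2 on 2050-07-15 (1×30 = 30 days in).
2051-12-11 is 544 days after the start; 544 ÷ 30 = 18 remainder 4. Last occurrence in the window: #19 on 2051-12-07.
Occurrences #2 through #19: 18 in total.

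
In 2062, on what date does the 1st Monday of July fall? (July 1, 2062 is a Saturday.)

July 2062 begins on a Saturday, so the first Monday is July 3 (2 days later).

July 3, 2062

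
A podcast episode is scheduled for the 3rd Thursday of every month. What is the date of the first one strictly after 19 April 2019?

16 May 2019

April 2019 starts on a Monday; its first Thursday is the 4th, so the 3rd Thursday is the 18th — 18 April 2019.
That is not after 19 April 2019, so look at May 2019.
May 2019 starts on a Wednesday; its first Thursday is the 2nd, so the 3rd Thursday is the 16th — 16 May 2019.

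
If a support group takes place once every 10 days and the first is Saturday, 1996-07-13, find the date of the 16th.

1996-12-10

The 16th occurrence is 15 intervals after the first: 15 × 10 = 150 days after 1996-07-13.
July has 31 days — 18 days to the end of July leaves 132.
August has 31 days (101 left).
September has 30 days (71 left).
October has 31 days (40 left).
November has 30 days (10 left).
10 days into December → 1996-12-10.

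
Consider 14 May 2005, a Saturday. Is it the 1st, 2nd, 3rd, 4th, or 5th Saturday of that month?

Day 14 falls in week ⌈14/7⌉ of the month.
Days 1–7 hold the 1st Saturday, 8–14 the 2nd, 15–21 the 3rd, 22–28 the 4th, 29–31 the 5th.
14 is in the range for the 2nd.

2nd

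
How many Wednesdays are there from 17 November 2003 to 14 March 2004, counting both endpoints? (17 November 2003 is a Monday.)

17 November 2003 is a Monday; the first Wednesday on or after it is 19 November 2003 (2 days later).
From 19 November 2003 to 14 March 2004: 11 + 31 + 31 + 29 + 14 = 116 days (rest of November, December, January, February, March).
116 ÷ 7 = 16 full weeks with remainder 4, so 16 more Wednesdays after the first → 17.

17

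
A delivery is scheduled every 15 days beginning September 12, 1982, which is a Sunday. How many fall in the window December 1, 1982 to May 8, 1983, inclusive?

Occurrences land 15·i days after September 12, 1982 for i = 0, 1, 2, …
December 1, 1982 is 80 days after the start; 80 ÷ 15 = 5 remainder 5; since the remainder is 5, round up to i = 6. First occurrence in the window: #7 on December 11, 1982 (6×15 = 90 days in).
May 8, 1983 is 238 days after the start; 238 ÷ 15 = 15 remainder 13. Last occurrence in the window: #16 on April 25, 1983.
Occurrences #7 through #16: 10 in total.

10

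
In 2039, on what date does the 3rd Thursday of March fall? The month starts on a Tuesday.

March 17, 2039

March 2039 begins on a Tuesday, so the first Thursday is March 3 (2 days later).
The 3rd Thursday is 2 weeks later: 3 + 14 = 17.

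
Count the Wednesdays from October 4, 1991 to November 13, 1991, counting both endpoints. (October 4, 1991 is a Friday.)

6

October 4, 1991 is a Friday; the first Wednesday on or after it is October 9, 1991 (5 days later).
From October 9, 1991 to November 13, 1991: 22 + 13 = 35 days (rest of October, November).
35 ÷ 7 = 5 full weeks with remainder 0, so 5 more Wednesdays after the first → 6.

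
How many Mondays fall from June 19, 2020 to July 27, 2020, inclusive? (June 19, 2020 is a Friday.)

June 19, 2020 is a Friday; the first Monday on or after it is June 22, 2020 (3 days later).
From June 22, 2020 to July 27, 2020: 8 + 27 = 35 days (rest of June, July).
35 ÷ 7 = 5 full weeks with remainder 0, so 5 more Mondays after the first → 6.

6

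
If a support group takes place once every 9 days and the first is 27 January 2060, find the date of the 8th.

30 March 2060

The 8th occurrence is 7 intervals after the first: 7 × 9 = 63 days after 27 January 2060.
January has 31 days — 4 days to the end of January leaves 59.
February has 29 days (30 left).
30 days into March → 30 March 2060.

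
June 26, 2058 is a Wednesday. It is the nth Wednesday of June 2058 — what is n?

4th

Day 26 falls in week ⌈26/7⌉ of the month.
Days 1–7 hold the 1st Wednesday, 8–14 the 2nd, 15–21 the 3rd, 22–28 the 4th, 29–31 the 5th.
26 is in the range for the 4th.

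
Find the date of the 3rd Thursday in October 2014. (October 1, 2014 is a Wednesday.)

October 2014 begins on a Wednesday, so the first Thursday is October 2 (1 day later).
The 3rd Thursday is 2 weeks later: 2 + 14 = 16.

2014-10-16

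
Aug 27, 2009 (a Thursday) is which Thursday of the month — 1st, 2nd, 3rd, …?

Day 27 falls in week ⌈27/7⌉ of the month.
Days 1–7 hold the 1st Thursday, 8–14 the 2nd, 15–21 the 3rd, 22–28 the 4th, 29–31 the 5th.
27 is in the range for the 4th.

4th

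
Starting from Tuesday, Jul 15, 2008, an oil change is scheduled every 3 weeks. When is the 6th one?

Oct 28, 2008

The 6th occurrence is 5 intervals after the first: 5 × 21 = 105 days after Jul 15, 2008.
Jul has 31 days — 16 days to the end of Jul leaves 89.
Aug has 31 days (58 left).
Sep has 30 days (28 left).
28 days into Oct → Oct 28, 2008.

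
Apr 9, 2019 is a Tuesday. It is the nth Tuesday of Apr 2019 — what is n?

2nd

Day 9 falls in week ⌈9/7⌉ of the month.
Days 1–7 hold the 1st Tuesday, 8–14 the 2nd, 15–21 the 3rd, 22–28 the 4th, 29–31 the 5th.
9 is in the range for the 2nd.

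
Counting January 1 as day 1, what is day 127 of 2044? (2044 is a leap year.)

Jan has 31 days (127 − 31 = 96 remain).
Feb has 29 days (96 − 29 = 67 remain).
Mar has 31 days (67 − 31 = 36 remain).
Apr has 30 days (36 − 30 = 6 remain).
6 into May → May 6.

May 6, 2044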